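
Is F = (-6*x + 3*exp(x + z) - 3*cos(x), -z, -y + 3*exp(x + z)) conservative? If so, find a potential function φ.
Yes, F is conservative. φ = -3*x**2 - y*z + 3*exp(x + z) - 3*sin(x)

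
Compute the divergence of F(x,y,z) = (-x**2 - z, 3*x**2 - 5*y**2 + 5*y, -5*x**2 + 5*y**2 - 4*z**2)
-2*x - 10*y - 8*z + 5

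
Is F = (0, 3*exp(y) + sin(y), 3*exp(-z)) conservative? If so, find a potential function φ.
Yes, F is conservative. φ = 3*exp(y) - cos(y) - 3*exp(-z)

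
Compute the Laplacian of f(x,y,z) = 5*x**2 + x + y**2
12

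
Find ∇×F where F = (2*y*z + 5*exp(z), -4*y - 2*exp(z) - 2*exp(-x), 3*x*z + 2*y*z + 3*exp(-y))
(2*z + 2*exp(z) - 3*exp(-y), 2*y - 3*z + 5*exp(z), -2*z + 2*exp(-x))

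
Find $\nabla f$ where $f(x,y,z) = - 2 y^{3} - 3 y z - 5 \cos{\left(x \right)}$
(5*sin(x), -6*y**2 - 3*z, -3*y)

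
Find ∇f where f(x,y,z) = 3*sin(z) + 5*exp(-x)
(-5*exp(-x), 0, 3*cos(z))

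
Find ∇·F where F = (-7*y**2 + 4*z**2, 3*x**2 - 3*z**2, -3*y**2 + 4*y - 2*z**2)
-4*z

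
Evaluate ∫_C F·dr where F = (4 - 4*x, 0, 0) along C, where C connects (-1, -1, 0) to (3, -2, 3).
0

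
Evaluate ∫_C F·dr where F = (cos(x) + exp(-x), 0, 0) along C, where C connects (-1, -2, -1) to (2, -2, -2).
-exp(-2) + sin(1) + sin(2) + E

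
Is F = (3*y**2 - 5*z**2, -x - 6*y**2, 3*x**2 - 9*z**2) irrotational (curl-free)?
No, ∇×F = (0, -6*x - 10*z, -6*y - 1)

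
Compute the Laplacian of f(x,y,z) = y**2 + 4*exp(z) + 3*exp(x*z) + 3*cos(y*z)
3*x**2*exp(x*z) - 3*y**2*cos(y*z) + 3*z**2*exp(x*z) - 3*z**2*cos(y*z) + 4*exp(z) + 2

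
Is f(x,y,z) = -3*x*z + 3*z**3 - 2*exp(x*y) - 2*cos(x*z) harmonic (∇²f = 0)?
No, ∇²f = -2*x**2*exp(x*y) + 2*x**2*cos(x*z) - 2*y**2*exp(x*y) + 2*z**2*cos(x*z) + 18*z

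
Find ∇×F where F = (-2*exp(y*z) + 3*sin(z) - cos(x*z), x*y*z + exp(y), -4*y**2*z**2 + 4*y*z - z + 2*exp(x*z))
(-x*y - 8*y*z**2 + 4*z, x*sin(x*z) - 2*y*exp(y*z) - 2*z*exp(x*z) + 3*cos(z), z*(y + 2*exp(y*z)))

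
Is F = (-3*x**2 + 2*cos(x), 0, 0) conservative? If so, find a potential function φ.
Yes, F is conservative. φ = -x**3 + 2*sin(x)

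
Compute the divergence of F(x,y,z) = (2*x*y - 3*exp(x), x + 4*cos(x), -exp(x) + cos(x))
2*y - 3*exp(x)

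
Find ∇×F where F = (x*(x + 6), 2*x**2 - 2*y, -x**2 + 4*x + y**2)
(2*y, 2*x - 4, 4*x)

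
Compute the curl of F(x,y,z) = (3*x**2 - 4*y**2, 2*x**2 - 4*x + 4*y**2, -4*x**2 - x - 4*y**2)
(-8*y, 8*x + 1, 4*x + 8*y - 4)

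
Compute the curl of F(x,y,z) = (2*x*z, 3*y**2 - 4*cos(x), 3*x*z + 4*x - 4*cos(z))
(0, 2*x - 3*z - 4, 4*sin(x))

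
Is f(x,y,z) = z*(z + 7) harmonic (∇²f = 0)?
No, ∇²f = 2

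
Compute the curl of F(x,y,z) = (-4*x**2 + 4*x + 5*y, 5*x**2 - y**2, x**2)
(0, -2*x, 10*x - 5)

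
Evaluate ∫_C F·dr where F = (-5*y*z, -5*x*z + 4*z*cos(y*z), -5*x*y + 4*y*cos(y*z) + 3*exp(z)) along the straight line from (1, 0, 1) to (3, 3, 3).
-135 - 3*E + 4*sin(9) + 3*exp(3)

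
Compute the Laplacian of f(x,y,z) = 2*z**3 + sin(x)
12*z - sin(x)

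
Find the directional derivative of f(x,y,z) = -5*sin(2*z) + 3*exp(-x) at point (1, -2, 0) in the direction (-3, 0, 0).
3*exp(-1)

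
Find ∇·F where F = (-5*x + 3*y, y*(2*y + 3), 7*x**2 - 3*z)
4*y - 5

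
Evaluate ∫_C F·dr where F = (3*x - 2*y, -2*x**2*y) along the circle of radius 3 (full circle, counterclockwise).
18*pi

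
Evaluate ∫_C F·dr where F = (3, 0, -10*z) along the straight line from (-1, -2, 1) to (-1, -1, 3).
-40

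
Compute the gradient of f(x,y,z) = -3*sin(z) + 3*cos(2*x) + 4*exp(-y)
(-6*sin(2*x), -4*exp(-y), -3*cos(z))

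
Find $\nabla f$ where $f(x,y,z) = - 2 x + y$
(-2, 1, 0)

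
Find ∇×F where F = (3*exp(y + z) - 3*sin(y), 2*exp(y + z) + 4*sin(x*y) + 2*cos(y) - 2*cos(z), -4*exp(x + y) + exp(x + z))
(-4*exp(x + y) - 2*exp(y + z) - 2*sin(z), 4*exp(x + y) - exp(x + z) + 3*exp(y + z), 4*y*cos(x*y) - 3*exp(y + z) + 3*cos(y))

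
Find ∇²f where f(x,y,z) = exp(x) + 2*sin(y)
exp(x) - 2*sin(y)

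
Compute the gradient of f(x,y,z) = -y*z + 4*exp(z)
(0, -z, -y + 4*exp(z))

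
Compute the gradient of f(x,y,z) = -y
(0, -1, 0)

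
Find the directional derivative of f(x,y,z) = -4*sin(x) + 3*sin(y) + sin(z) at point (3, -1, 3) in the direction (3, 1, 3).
3*sqrt(19)*(cos(1) - 3*cos(3))/19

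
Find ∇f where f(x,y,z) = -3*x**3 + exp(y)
(-9*x**2, exp(y), 0)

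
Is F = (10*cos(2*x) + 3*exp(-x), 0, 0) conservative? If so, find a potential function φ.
Yes, F is conservative. φ = 5*sin(2*x) - 3*exp(-x)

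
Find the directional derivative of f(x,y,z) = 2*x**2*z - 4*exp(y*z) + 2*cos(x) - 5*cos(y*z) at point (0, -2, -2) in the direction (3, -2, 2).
0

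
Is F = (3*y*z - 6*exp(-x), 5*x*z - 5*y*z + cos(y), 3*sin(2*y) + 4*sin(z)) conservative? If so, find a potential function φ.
No, ∇×F = (-5*x + 5*y + 6*cos(2*y), 3*y, 2*z) ≠ 0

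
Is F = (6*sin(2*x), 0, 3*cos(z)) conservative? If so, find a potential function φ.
Yes, F is conservative. φ = 3*sin(z) - 3*cos(2*x)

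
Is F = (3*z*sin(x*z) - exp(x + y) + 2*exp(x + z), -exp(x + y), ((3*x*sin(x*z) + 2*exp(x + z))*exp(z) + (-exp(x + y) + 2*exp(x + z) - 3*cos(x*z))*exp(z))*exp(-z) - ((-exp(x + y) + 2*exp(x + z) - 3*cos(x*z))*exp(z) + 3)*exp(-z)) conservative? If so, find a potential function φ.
Yes, F is conservative. φ = ((-exp(x + y) + 2*exp(x + z) - 3*cos(x*z))*exp(z) + 3)*exp(-z)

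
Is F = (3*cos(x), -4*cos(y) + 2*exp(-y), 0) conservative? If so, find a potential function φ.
Yes, F is conservative. φ = 3*sin(x) - 4*sin(y) - 2*exp(-y)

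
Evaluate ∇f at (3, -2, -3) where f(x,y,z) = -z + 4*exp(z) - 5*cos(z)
(0, 0, -1 - 5*sin(3) + 4*exp(-3))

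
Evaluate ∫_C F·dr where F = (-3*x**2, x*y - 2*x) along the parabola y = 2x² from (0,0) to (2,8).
328/15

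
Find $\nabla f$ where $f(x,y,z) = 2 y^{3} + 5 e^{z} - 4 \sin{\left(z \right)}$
(0, 6*y**2, 5*exp(z) - 4*cos(z))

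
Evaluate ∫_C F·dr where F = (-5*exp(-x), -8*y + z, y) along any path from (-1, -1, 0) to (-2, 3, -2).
-38 - 5*E + 5*exp(2)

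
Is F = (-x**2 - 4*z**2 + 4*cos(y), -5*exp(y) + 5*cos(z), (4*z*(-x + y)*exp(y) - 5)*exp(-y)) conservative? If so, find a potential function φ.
No, ∇×F = (4*z + 5*sin(z) + 5*exp(-y), -4*z, 4*sin(y)) ≠ 0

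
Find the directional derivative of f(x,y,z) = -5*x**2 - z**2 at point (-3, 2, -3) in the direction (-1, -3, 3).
-12*sqrt(19)/19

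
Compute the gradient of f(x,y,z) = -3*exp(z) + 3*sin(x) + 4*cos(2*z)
(3*cos(x), 0, -3*exp(z) - 8*sin(2*z))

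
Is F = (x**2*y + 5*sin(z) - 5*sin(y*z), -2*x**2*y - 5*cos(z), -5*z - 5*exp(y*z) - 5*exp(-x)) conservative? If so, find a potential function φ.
No, ∇×F = (-5*z*exp(y*z) - 5*sin(z), -5*y*cos(y*z) + 5*cos(z) - 5*exp(-x), -x**2 - 4*x*y + 5*z*cos(y*z)) ≠ 0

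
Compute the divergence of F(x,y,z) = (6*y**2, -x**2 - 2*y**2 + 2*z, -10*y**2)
-4*y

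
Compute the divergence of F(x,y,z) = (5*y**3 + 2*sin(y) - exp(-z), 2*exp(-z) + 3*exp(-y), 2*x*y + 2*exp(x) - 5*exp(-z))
5*exp(-z) - 3*exp(-y)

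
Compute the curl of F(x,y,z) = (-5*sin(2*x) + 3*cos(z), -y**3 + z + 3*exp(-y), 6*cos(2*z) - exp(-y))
(-1 + exp(-y), -3*sin(z), 0)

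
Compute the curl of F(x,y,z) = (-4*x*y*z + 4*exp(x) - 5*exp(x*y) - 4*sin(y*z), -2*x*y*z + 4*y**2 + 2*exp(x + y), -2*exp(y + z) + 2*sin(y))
(2*x*y - 2*exp(y + z) + 2*cos(y), -4*y*(x + cos(y*z)), 4*x*z + 5*x*exp(x*y) - 2*y*z + 4*z*cos(y*z) + 2*exp(x + y))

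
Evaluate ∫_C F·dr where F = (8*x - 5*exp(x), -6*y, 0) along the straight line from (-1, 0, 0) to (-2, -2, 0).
-(5 - 5*E)*exp(-2)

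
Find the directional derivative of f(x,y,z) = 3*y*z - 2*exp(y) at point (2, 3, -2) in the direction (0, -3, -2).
6*sqrt(13)*exp(3)/13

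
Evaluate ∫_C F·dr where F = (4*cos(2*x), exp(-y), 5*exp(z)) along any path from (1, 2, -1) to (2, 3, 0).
-5*exp(-1) - 2*sin(2) + 2*sin(4) - exp(-3) + exp(-2) + 5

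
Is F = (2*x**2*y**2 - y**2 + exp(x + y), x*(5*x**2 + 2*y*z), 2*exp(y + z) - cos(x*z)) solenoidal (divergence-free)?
No, ∇·F = 4*x*y**2 + 2*x*z + x*sin(x*z) + exp(x + y) + 2*exp(y + z)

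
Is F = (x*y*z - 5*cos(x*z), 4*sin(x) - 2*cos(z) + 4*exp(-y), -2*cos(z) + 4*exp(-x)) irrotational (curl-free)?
No, ∇×F = (-2*sin(z), x*y + 5*x*sin(x*z) + 4*exp(-x), -x*z + 4*cos(x))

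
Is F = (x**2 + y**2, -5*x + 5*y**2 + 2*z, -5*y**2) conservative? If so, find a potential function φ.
No, ∇×F = (-10*y - 2, 0, -2*y - 5) ≠ 0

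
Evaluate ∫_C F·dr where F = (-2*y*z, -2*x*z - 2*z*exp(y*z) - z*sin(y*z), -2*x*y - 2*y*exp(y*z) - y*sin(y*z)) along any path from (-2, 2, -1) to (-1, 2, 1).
12 - 4*sinh(2)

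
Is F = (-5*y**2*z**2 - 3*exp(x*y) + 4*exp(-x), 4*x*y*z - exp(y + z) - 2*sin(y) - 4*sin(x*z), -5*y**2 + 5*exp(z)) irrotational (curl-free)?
No, ∇×F = (-4*x*y + 4*x*cos(x*z) - 10*y + exp(y + z), -10*y**2*z, 3*x*exp(x*y) + 10*y*z**2 + 4*y*z - 4*z*cos(x*z))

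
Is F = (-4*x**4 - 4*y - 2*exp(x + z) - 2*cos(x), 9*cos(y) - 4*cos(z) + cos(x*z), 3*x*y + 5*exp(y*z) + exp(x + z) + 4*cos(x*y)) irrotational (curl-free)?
No, ∇×F = (-4*x*sin(x*y) + x*sin(x*z) + 3*x + 5*z*exp(y*z) - 4*sin(z), 4*y*sin(x*y) - 3*y - 3*exp(x + z), -z*sin(x*z) + 4)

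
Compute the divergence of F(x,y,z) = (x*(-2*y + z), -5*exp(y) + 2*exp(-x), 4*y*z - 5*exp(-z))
2*y + z - 5*exp(y) + 5*exp(-z)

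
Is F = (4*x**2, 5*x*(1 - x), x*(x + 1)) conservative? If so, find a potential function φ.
No, ∇×F = (0, -2*x - 1, 5 - 10*x) ≠ 0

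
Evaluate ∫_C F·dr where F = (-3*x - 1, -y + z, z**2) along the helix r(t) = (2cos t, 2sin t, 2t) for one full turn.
64*pi**3/3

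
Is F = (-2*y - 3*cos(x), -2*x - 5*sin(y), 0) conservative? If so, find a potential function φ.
Yes, F is conservative. φ = -2*x*y - 3*sin(x) + 5*cos(y)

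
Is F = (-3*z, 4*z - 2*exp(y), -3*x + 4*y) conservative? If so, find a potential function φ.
Yes, F is conservative. φ = -3*x*z + 4*y*z - 2*exp(y)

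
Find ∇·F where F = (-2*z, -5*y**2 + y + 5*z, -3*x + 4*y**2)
1 - 10*y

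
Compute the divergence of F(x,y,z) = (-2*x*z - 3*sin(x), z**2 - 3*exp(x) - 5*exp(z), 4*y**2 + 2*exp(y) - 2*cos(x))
-2*z - 3*cos(x)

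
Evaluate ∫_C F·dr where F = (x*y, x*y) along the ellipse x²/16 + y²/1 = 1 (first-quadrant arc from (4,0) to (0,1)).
-4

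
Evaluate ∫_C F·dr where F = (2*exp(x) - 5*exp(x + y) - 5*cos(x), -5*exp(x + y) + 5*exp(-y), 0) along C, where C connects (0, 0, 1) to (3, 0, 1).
-3*exp(3) - 5*sin(3) + 3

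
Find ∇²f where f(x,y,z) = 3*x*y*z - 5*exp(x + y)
-10*exp(x + y)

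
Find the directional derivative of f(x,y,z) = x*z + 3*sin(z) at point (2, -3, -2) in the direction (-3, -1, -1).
sqrt(11)*(4 - 3*cos(2))/11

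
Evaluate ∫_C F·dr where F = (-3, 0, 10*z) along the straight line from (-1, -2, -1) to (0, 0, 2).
12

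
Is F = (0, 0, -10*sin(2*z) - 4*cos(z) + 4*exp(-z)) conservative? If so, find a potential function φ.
Yes, F is conservative. φ = -4*sin(z) + 5*cos(2*z) - 4*exp(-z)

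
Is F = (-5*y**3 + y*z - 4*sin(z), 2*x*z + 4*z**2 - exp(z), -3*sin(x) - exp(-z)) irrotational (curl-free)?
No, ∇×F = (-2*x - 8*z + exp(z), y + 3*cos(x) - 4*cos(z), 15*y**2 + z)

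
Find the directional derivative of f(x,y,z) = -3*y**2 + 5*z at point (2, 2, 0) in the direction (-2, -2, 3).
39*sqrt(17)/17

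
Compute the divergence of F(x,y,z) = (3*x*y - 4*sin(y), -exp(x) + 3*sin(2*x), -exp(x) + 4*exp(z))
3*y + 4*exp(z)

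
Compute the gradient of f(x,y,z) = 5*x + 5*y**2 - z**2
(5, 10*y, -2*z)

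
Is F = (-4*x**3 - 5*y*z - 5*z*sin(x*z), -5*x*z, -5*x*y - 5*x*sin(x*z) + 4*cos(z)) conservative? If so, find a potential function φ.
Yes, F is conservative. φ = -x**4 - 5*x*y*z + 4*sin(z) + 5*cos(x*z)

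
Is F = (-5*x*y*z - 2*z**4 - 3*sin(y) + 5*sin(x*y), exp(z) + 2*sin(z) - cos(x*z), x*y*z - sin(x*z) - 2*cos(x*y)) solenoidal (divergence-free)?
No, ∇·F = x*y - x*cos(x*z) - 5*y*z + 5*y*cos(x*y)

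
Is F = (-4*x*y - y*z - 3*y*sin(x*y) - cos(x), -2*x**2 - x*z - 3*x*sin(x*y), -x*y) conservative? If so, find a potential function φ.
Yes, F is conservative. φ = -2*x**2*y - x*y*z - sin(x) + 3*cos(x*y)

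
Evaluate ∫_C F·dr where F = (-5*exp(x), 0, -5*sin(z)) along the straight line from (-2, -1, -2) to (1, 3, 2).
5*(1 - exp(3))*exp(-2)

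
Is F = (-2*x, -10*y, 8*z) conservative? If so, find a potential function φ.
Yes, F is conservative. φ = -x**2 - 5*y**2 + 4*z**2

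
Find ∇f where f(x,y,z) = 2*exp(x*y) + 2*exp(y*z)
(2*y*exp(x*y), 2*x*exp(x*y) + 2*z*exp(y*z), 2*y*exp(y*z))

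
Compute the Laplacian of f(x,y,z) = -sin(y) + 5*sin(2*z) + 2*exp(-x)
sin(y) - 20*sin(2*z) + 2*exp(-x)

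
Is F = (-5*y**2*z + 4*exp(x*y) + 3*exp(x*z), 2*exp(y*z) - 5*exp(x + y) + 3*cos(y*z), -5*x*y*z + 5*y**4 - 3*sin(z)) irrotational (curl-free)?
No, ∇×F = (-5*x*z + 20*y**3 - 2*y*exp(y*z) + 3*y*sin(y*z), 3*x*exp(x*z) - 5*y**2 + 5*y*z, -4*x*exp(x*y) + 10*y*z - 5*exp(x + y))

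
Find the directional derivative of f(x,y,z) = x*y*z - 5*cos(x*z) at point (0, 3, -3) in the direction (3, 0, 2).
-27*sqrt(13)/13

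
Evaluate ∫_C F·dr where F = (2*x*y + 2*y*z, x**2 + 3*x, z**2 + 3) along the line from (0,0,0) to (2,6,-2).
52/3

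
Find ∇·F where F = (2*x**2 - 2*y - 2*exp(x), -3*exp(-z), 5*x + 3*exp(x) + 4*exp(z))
4*x - 2*exp(x) + 4*exp(z)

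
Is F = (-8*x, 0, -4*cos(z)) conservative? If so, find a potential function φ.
Yes, F is conservative. φ = -4*x**2 - 4*sin(z)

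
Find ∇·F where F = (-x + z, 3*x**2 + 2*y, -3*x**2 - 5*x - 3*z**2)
1 - 6*z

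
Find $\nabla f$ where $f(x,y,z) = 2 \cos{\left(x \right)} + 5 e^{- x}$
(-2*sin(x) - 5*exp(-x), 0, 0)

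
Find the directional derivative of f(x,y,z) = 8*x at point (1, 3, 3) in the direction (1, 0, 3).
4*sqrt(10)/5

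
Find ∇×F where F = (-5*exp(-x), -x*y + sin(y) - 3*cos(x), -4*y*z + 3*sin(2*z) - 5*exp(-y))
(-4*z + 5*exp(-y), 0, -y + 3*sin(x))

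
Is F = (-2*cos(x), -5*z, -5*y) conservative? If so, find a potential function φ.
Yes, F is conservative. φ = -5*y*z - 2*sin(x)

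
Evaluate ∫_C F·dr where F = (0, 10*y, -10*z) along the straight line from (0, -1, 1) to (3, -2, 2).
0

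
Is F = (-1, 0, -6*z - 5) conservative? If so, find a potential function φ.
Yes, F is conservative. φ = -x - 3*z**2 - 5*z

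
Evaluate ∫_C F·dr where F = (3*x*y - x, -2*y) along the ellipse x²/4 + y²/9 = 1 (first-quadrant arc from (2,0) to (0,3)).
-19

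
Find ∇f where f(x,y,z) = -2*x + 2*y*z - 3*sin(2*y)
(-2, 2*z - 6*cos(2*y), 2*y)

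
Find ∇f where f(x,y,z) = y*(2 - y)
(0, 2 - 2*y, 0)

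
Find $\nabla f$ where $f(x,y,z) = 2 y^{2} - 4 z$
(0, 4*y, -4)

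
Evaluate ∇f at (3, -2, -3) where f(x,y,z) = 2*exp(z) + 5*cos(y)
(0, 5*sin(2), 2*exp(-3))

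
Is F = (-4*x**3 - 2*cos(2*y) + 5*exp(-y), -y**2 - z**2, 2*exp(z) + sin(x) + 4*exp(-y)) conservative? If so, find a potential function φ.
No, ∇×F = (2*z - 4*exp(-y), -cos(x), -4*sin(2*y) + 5*exp(-y)) ≠ 0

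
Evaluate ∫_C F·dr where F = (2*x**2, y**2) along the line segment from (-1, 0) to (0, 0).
2/3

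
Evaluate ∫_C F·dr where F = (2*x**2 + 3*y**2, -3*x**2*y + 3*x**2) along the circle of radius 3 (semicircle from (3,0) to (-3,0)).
-144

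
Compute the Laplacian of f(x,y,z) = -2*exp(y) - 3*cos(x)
-2*exp(y) + 3*cos(x)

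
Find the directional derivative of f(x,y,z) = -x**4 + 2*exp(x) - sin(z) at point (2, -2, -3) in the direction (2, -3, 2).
2*sqrt(17)*(-32 - cos(3) + 2*exp(2))/17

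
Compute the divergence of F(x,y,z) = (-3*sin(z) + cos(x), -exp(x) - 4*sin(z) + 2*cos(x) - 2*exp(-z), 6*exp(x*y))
-sin(x)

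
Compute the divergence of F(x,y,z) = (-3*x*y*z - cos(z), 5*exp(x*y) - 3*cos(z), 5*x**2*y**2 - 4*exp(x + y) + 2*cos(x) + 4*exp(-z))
5*x*exp(x*y) - 3*y*z - 4*exp(-z)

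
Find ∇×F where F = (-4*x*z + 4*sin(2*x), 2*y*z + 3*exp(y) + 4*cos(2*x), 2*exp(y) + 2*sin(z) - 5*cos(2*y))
(-2*y + 2*exp(y) + 10*sin(2*y), -4*x, -8*sin(2*x))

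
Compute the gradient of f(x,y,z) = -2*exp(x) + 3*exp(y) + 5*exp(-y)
(-2*exp(x), 3*exp(y) - 5*exp(-y), 0)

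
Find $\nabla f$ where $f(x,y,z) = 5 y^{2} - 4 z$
(0, 10*y, -4)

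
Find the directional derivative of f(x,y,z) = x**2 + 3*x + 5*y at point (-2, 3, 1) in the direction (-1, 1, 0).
3*sqrt(2)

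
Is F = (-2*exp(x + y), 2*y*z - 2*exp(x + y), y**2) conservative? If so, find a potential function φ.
Yes, F is conservative. φ = y**2*z - 2*exp(x + y)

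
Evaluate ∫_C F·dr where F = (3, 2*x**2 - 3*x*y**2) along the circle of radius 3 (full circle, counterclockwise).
-243*pi/4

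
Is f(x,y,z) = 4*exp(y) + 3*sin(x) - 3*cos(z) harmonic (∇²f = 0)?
No, ∇²f = 4*exp(y) - 3*sin(x) + 3*cos(z)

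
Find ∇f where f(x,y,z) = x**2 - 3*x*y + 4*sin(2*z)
(2*x - 3*y, -3*x, 8*cos(2*z))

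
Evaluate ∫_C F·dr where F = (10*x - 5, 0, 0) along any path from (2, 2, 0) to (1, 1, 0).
-10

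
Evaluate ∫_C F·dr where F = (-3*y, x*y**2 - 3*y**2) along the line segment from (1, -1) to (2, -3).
53/3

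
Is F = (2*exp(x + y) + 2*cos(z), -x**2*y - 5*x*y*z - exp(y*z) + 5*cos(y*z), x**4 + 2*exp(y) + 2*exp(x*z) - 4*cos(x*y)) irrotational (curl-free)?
No, ∇×F = (5*x*y + 4*x*sin(x*y) + y*exp(y*z) + 5*y*sin(y*z) + 2*exp(y), -4*x**3 - 4*y*sin(x*y) - 2*z*exp(x*z) - 2*sin(z), -2*x*y - 5*y*z - 2*exp(x + y))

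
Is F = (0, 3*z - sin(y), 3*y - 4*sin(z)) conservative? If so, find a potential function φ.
Yes, F is conservative. φ = 3*y*z + cos(y) + 4*cos(z)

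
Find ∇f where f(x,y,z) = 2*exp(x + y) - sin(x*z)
(-z*cos(x*z) + 2*exp(x + y), 2*exp(x + y), -x*cos(x*z))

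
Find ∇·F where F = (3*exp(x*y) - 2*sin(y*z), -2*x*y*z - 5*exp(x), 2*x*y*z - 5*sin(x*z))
2*x*y - 2*x*z - 5*x*cos(x*z) + 3*y*exp(x*y)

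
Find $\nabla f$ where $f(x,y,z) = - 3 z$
(0, 0, -3)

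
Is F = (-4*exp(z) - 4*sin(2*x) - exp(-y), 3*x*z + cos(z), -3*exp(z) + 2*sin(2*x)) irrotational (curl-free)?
No, ∇×F = (-3*x + sin(z), -4*exp(z) - 4*cos(2*x), 3*z - exp(-y))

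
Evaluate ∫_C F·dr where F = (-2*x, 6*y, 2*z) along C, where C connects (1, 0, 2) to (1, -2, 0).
8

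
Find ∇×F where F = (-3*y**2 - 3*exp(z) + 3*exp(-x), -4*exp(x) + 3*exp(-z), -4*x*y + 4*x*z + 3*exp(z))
(-4*x + 3*exp(-z), 4*y - 4*z - 3*exp(z), 6*y - 4*exp(x))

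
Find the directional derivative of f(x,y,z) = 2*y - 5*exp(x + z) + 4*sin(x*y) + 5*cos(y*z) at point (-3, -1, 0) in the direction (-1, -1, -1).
2*sqrt(3)*(8*exp(3)*cos(3) - exp(3) + 5)*exp(-3)/3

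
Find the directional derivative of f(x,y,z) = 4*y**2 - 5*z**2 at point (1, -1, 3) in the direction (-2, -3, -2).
84*sqrt(17)/17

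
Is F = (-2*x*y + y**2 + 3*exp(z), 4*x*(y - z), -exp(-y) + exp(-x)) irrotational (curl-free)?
No, ∇×F = (4*x + exp(-y), 3*exp(z) + exp(-x), 2*x + 2*y - 4*z)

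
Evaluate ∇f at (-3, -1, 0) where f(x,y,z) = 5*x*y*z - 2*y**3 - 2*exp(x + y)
(-2*exp(-4), -6 - 2*exp(-4), 15)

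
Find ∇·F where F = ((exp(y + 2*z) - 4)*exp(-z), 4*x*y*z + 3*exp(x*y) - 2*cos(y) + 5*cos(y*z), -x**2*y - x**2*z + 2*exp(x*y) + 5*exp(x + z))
-x**2 + 4*x*z + 3*x*exp(x*y) - 5*z*sin(y*z) + 5*exp(x + z) + 2*sin(y)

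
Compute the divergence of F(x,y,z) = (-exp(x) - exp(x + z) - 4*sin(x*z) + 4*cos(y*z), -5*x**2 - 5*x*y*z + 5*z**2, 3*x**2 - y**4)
-5*x*z - 4*z*cos(x*z) - exp(x) - exp(x + z)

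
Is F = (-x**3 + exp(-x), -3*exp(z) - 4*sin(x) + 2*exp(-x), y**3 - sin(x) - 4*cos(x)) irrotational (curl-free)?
No, ∇×F = (3*y**2 + 3*exp(z), -4*sin(x) + cos(x), -4*cos(x) - 2*exp(-x))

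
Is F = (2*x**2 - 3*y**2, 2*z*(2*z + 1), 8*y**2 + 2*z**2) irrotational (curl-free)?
No, ∇×F = (16*y - 8*z - 2, 0, 6*y)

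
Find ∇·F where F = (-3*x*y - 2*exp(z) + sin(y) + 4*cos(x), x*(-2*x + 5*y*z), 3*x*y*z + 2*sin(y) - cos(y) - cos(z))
3*x*y + 5*x*z - 3*y - 4*sin(x) + sin(z)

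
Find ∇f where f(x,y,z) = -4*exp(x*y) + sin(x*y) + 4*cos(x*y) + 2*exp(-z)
(y*(-4*exp(x*y) - 4*sin(x*y) + cos(x*y)), x*(-4*exp(x*y) - 4*sin(x*y) + cos(x*y)), -2*exp(-z))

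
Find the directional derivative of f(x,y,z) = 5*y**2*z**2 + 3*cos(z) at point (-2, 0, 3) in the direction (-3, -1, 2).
-3*sqrt(14)*sin(3)/7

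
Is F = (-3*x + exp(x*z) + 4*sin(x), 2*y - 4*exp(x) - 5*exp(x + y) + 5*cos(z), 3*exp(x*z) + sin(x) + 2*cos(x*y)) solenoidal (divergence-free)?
No, ∇·F = 3*x*exp(x*z) + z*exp(x*z) - 5*exp(x + y) + 4*cos(x) - 1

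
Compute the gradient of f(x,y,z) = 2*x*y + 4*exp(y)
(2*y, 2*x + 4*exp(y), 0)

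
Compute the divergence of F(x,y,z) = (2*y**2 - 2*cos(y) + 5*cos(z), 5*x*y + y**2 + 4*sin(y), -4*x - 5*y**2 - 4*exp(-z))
5*x + 2*y + 4*cos(y) + 4*exp(-z)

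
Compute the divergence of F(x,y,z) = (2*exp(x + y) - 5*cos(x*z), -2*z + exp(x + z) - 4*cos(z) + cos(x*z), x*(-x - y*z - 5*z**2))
-x*(y + 10*z) + 5*z*sin(x*z) + 2*exp(x + y)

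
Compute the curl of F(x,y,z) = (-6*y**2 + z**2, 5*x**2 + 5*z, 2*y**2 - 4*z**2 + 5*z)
(4*y - 5, 2*z, 10*x + 12*y)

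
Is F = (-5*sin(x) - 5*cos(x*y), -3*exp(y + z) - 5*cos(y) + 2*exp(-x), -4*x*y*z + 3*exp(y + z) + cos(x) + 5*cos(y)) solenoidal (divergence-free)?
No, ∇·F = -4*x*y + 5*y*sin(x*y) + 5*sin(y) - 5*cos(x)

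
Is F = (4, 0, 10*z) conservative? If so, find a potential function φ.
Yes, F is conservative. φ = 4*x + 5*z**2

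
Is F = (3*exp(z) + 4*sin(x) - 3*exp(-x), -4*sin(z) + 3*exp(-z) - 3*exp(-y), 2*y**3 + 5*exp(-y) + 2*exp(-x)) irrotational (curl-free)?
No, ∇×F = (6*y**2 + 4*cos(z) + 3*exp(-z) - 5*exp(-y), 3*exp(z) + 2*exp(-x), 0)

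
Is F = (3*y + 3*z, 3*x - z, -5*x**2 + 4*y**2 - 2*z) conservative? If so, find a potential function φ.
No, ∇×F = (8*y + 1, 10*x + 3, 0) ≠ 0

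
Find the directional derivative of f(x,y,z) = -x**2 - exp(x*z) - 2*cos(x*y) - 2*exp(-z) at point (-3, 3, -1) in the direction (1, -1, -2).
sqrt(6)*(-5*exp(3) - 4*E - 12*sin(9) + 6)/6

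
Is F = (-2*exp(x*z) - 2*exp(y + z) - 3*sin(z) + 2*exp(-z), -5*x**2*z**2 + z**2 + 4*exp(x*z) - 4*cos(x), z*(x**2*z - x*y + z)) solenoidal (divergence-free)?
No, ∇·F = 2*x**2*z - x*y - 2*z*exp(x*z) + 2*z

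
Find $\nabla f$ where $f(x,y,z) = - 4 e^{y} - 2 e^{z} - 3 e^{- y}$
(0, -4*exp(y) + 3*exp(-y), -2*exp(z))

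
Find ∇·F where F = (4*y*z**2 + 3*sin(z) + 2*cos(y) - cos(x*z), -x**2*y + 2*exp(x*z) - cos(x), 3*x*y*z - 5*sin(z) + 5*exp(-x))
-x**2 + 3*x*y + z*sin(x*z) - 5*cos(z)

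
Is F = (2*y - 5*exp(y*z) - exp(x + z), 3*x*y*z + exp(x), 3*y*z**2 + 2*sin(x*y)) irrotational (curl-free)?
No, ∇×F = (-3*x*y + 2*x*cos(x*y) + 3*z**2, -5*y*exp(y*z) - 2*y*cos(x*y) - exp(x + z), 3*y*z + 5*z*exp(y*z) + exp(x) - 2)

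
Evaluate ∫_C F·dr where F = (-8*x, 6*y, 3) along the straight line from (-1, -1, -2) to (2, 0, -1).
-12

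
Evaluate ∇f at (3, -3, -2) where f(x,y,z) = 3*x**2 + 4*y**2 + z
(18, -24, 1)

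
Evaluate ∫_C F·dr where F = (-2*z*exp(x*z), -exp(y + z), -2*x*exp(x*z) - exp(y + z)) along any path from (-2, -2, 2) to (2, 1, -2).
1 - exp(-1)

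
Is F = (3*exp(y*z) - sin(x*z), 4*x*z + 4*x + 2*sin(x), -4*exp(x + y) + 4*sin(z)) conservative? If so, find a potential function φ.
No, ∇×F = (-4*x - 4*exp(x + y), -x*cos(x*z) + 3*y*exp(y*z) + 4*exp(x + y), -3*z*exp(y*z) + 4*z + 2*cos(x) + 4) ≠ 0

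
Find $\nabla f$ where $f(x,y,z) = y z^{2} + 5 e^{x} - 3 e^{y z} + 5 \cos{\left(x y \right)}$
(-5*y*sin(x*y) + 5*exp(x), -5*x*sin(x*y) + z**2 - 3*z*exp(y*z), y*(2*z - 3*exp(y*z)))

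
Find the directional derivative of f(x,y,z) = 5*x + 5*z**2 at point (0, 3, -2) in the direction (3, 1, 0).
3*sqrt(10)/2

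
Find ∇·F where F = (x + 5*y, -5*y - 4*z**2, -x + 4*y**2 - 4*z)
-8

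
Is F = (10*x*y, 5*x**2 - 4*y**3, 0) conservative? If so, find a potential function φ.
Yes, F is conservative. φ = y*(5*x**2 - y**3)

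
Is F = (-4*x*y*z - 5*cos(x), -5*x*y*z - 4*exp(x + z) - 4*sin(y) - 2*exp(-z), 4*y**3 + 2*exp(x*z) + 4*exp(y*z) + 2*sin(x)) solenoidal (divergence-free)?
No, ∇·F = -5*x*z + 2*x*exp(x*z) - 4*y*z + 4*y*exp(y*z) + 5*sin(x) - 4*cos(y)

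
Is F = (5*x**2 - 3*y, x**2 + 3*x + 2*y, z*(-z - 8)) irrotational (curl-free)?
No, ∇×F = (0, 0, 2*x + 6)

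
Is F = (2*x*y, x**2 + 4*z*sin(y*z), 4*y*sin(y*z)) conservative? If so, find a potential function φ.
Yes, F is conservative. φ = x**2*y - 4*cos(y*z)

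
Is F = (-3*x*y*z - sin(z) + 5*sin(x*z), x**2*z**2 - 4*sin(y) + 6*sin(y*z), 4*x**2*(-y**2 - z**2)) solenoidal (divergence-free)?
No, ∇·F = -8*x**2*z - 3*y*z + 5*z*cos(x*z) + 6*z*cos(y*z) - 4*cos(y)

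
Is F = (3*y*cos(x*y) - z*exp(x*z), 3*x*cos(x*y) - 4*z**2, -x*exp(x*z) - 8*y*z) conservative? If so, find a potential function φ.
Yes, F is conservative. φ = -4*y*z**2 - exp(x*z) + 3*sin(x*y)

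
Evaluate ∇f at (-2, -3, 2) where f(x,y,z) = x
(1, 0, 0)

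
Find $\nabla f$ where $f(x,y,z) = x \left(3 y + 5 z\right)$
(3*y + 5*z, 3*x, 5*x)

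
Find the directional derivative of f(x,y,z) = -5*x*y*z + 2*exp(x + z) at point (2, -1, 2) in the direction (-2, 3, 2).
-60*sqrt(17)/17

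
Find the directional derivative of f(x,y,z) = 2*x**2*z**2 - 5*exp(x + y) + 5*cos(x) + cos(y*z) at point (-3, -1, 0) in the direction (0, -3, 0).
5*exp(-4)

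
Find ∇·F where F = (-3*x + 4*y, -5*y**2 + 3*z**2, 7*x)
-10*y - 3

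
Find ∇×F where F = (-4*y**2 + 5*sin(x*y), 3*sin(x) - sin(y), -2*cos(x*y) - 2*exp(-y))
(2*x*sin(x*y) + 2*exp(-y), -2*y*sin(x*y), -5*x*cos(x*y) + 8*y + 3*cos(x))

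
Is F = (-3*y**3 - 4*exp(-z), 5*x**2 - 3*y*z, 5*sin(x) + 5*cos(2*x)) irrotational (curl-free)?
No, ∇×F = (3*y, 20*sin(x)*cos(x) - 5*cos(x) + 4*exp(-z), 10*x + 9*y**2)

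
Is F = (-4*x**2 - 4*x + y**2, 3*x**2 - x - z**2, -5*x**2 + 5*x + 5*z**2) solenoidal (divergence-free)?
No, ∇·F = -8*x + 10*z - 4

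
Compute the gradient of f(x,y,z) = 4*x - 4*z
(4, 0, -4)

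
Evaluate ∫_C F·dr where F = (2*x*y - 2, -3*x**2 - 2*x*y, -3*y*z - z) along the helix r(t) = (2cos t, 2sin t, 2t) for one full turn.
8*pi*(6 - pi)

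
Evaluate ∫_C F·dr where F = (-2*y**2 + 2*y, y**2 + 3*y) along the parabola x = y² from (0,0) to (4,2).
10/3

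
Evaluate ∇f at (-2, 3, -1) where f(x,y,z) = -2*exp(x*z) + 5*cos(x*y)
(15*sin(6) + 2*exp(2), -10*sin(6), 4*exp(2))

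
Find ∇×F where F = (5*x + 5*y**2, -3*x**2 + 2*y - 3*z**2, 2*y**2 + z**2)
(4*y + 6*z, 0, -6*x - 10*y)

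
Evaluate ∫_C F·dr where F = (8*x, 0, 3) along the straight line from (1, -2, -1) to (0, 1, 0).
-1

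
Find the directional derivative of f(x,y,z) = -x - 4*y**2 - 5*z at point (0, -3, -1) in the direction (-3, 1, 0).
27*sqrt(10)/10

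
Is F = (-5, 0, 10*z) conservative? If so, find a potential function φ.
Yes, F is conservative. φ = -5*x + 5*z**2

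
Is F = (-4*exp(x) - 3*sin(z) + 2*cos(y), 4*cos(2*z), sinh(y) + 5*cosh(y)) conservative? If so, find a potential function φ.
No, ∇×F = (8*sin(2*z) + 5*sinh(y) + cosh(y), -3*cos(z), 2*sin(y)) ≠ 0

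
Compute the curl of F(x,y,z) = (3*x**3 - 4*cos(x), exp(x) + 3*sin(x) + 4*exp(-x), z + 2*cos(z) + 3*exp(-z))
(0, 0, exp(x) + 3*cos(x) - 4*exp(-x))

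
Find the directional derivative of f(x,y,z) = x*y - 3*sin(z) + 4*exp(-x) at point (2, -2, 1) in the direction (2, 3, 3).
sqrt(22)*(-9*exp(2)*cos(1) - 8 + 2*exp(2))*exp(-2)/22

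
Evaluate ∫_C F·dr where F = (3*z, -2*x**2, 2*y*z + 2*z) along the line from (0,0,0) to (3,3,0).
-18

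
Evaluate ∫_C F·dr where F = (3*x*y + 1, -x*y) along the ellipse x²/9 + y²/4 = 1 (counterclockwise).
0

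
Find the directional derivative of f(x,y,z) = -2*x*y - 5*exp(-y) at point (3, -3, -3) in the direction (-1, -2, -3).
sqrt(14)*(3 - 5*exp(3))/7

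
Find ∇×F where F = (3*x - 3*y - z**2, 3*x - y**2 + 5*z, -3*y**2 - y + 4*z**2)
(-6*y - 6, -2*z, 6)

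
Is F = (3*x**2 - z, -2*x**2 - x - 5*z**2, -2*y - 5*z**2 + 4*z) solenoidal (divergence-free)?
No, ∇·F = 6*x - 10*z + 4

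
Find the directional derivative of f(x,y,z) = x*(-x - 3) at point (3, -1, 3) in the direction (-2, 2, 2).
3*sqrt(3)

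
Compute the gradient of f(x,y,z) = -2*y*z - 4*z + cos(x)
(-sin(x), -2*z, -2*y - 4)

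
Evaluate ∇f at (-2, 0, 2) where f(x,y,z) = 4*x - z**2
(4, 0, -4)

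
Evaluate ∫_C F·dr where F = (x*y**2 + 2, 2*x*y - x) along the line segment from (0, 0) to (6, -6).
498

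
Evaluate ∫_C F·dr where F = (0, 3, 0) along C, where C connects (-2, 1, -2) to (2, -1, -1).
-6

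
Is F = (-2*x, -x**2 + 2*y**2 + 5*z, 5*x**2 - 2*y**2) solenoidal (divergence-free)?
No, ∇·F = 4*y - 2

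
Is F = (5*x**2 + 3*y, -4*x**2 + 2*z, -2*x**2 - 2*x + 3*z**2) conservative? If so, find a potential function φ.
No, ∇×F = (-2, 4*x + 2, -8*x - 3) ≠ 0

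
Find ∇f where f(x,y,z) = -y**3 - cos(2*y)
(0, -3*y**2 + 2*sin(2*y), 0)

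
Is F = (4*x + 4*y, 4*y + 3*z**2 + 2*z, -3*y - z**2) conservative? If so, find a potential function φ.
No, ∇×F = (-6*z - 5, 0, -4) ≠ 0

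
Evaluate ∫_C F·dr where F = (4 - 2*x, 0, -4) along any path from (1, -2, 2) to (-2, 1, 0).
-7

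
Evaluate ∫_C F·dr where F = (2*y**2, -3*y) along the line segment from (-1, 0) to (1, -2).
-2/3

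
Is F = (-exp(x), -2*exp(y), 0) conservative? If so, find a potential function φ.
Yes, F is conservative. φ = -exp(x) - 2*exp(y)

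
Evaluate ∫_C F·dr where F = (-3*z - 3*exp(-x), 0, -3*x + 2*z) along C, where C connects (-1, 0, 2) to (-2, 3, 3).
-3*E + 17 + 3*exp(2)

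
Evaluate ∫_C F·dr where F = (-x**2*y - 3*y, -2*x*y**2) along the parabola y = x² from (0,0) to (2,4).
-3064/35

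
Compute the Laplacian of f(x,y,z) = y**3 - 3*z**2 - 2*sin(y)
6*y + 2*sin(y) - 6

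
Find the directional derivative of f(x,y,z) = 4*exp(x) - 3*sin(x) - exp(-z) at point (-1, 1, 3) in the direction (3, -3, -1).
sqrt(19)*(-9*exp(3)*cos(1) - 1 + 12*exp(2))*exp(-3)/19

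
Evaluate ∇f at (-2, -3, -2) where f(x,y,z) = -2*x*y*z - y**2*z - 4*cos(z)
(-12, -20, -21 - 4*sin(2))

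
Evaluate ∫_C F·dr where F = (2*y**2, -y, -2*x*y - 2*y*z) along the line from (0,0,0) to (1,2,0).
2/3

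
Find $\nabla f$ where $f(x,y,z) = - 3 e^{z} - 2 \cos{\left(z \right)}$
(0, 0, -3*exp(z) + 2*sin(z))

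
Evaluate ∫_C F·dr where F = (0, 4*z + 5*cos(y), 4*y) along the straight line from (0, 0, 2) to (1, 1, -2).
-8 + 5*sin(1)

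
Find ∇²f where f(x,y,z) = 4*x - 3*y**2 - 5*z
-6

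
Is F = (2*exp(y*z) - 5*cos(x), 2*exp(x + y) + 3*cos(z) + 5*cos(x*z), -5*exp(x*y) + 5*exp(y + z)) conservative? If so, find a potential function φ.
No, ∇×F = (-5*x*exp(x*y) + 5*x*sin(x*z) + 5*exp(y + z) + 3*sin(z), y*(5*exp(x*y) + 2*exp(y*z)), -2*z*exp(y*z) - 5*z*sin(x*z) + 2*exp(x + y)) ≠ 0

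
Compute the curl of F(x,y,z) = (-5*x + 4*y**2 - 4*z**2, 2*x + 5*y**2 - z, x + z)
(1, -8*z - 1, 2 - 8*y)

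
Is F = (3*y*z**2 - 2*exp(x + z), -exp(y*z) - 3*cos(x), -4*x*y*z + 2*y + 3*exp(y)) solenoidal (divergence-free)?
No, ∇·F = -4*x*y - z*exp(y*z) - 2*exp(x + z)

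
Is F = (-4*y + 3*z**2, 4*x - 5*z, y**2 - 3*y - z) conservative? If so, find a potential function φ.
No, ∇×F = (2*y + 2, 6*z, 8) ≠ 0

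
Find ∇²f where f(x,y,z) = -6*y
0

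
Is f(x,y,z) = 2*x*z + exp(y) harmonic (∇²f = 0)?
No, ∇²f = exp(y)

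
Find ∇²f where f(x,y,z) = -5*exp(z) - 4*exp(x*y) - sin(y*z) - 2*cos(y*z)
-4*x**2*exp(x*y) - 4*y**2*exp(x*y) + y**2*sin(y*z) + 2*y**2*cos(y*z) + z**2*sin(y*z) + 2*z**2*cos(y*z) - 5*exp(z)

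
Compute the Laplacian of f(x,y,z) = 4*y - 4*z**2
-8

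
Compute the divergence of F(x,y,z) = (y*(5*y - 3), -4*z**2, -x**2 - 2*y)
0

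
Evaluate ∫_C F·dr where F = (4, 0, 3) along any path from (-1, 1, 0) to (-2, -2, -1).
-7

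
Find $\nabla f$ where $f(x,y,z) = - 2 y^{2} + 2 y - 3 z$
(0, 2 - 4*y, -3)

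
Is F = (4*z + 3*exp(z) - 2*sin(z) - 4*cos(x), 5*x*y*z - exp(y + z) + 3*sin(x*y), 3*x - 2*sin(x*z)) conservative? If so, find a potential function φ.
No, ∇×F = (-5*x*y + exp(y + z), 2*z*cos(x*z) + 3*exp(z) - 2*cos(z) + 1, y*(5*z + 3*cos(x*y))) ≠ 0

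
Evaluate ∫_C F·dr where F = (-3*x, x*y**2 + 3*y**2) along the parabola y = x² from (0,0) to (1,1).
-3/14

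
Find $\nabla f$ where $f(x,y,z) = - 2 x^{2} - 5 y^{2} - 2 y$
(-4*x, -10*y - 2, 0)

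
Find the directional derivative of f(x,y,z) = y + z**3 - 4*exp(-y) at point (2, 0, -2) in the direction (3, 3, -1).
3*sqrt(19)/19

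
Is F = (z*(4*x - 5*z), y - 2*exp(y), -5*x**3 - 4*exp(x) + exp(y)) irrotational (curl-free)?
No, ∇×F = (exp(y), 15*x**2 + 4*x - 10*z + 4*exp(x), 0)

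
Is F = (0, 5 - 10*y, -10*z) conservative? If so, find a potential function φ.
Yes, F is conservative. φ = -5*y**2 + 5*y - 5*z**2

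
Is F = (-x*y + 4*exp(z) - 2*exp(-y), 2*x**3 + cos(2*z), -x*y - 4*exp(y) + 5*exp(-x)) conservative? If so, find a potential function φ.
No, ∇×F = (-x - 4*exp(y) + 2*sin(2*z), y + 4*exp(z) + 5*exp(-x), 6*x**2 + x - 2*exp(-y)) ≠ 0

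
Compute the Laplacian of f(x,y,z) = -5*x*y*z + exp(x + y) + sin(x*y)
-x**2*sin(x*y) - y**2*sin(x*y) + 2*exp(x + y)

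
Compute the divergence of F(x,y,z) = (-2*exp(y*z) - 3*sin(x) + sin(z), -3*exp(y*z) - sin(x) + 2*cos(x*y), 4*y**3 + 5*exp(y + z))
-2*x*sin(x*y) - 3*z*exp(y*z) + 5*exp(y + z) - 3*cos(x)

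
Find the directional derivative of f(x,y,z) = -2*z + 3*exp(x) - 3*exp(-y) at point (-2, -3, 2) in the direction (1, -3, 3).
3*sqrt(19)*(-3*exp(5) - 2*exp(2) + 1)*exp(-2)/19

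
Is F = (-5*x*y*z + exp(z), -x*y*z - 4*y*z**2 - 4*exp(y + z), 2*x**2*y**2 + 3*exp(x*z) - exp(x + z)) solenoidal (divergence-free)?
No, ∇·F = -x*z + 3*x*exp(x*z) - 5*y*z - 4*z**2 - exp(x + z) - 4*exp(y + z)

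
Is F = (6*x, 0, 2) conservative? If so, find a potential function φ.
Yes, F is conservative. φ = 3*x**2 + 2*z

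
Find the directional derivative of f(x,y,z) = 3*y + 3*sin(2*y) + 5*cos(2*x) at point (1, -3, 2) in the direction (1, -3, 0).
-sqrt(10)*(9 + 10*sin(2) + 18*cos(6))/10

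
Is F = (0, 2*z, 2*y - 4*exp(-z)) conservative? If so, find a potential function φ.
Yes, F is conservative. φ = 2*y*z + 4*exp(-z)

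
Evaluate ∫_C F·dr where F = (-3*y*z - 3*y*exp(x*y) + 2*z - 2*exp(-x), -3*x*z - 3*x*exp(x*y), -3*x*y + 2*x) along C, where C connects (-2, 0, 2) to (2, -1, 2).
-3*cosh(2) - sinh(2) + 31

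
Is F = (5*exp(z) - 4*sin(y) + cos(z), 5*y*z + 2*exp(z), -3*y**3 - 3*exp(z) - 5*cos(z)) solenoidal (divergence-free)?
No, ∇·F = 5*z - 3*exp(z) + 5*sin(z)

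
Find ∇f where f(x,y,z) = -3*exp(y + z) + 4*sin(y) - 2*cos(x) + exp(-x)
(2*sin(x) - exp(-x), -3*exp(y + z) + 4*cos(y), -3*exp(y + z))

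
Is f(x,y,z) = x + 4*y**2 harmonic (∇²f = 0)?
No, ∇²f = 8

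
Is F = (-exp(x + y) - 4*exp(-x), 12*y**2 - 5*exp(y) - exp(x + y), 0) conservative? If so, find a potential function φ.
Yes, F is conservative. φ = 4*y**3 - 5*exp(y) - exp(x + y) + 4*exp(-x)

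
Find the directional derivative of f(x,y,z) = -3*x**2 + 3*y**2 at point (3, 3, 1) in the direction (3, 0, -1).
-27*sqrt(10)/5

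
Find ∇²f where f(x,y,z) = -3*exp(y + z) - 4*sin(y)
-6*exp(y + z) + 4*sin(y)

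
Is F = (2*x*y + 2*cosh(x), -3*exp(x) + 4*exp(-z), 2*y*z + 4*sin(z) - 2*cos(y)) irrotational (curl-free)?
No, ∇×F = (2*z + 2*sin(y) + 4*exp(-z), 0, -2*x - 3*exp(x))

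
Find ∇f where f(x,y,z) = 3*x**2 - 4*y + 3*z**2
(6*x, -4, 6*z)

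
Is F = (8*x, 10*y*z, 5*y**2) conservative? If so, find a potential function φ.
Yes, F is conservative. φ = 4*x**2 + 5*y**2*z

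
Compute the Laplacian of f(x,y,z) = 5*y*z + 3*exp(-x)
3*exp(-x)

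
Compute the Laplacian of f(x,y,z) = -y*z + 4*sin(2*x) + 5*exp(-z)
-16*sin(2*x) + 5*exp(-z)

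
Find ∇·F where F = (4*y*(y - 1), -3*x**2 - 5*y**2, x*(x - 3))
-10*y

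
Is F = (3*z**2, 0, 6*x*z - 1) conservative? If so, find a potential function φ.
Yes, F is conservative. φ = z*(3*x*z - 1)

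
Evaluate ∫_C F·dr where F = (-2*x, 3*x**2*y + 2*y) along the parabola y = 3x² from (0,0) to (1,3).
17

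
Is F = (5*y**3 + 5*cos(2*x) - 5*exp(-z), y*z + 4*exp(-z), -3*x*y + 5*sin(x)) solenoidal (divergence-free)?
No, ∇·F = z - 10*sin(2*x)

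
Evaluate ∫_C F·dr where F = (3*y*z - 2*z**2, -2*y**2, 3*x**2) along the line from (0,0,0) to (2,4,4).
-16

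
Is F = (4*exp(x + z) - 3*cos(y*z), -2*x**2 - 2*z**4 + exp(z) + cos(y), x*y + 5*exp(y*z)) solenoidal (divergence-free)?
No, ∇·F = 5*y*exp(y*z) + 4*exp(x + z) - sin(y)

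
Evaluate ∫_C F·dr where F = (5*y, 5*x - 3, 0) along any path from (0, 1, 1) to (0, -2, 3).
9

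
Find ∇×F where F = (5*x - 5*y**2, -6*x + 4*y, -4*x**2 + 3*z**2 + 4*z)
(0, 8*x, 10*y - 6)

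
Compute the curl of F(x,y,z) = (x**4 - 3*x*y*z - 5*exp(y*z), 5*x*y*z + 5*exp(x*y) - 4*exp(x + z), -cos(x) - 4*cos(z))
(-5*x*y + 4*exp(x + z), -3*x*y - 5*y*exp(y*z) - sin(x), 3*x*z + 5*y*z + 5*y*exp(x*y) + 5*z*exp(y*z) - 4*exp(x + z))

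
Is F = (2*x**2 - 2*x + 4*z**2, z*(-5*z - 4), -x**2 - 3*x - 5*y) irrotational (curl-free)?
No, ∇×F = (10*z - 1, 2*x + 8*z + 3, 0)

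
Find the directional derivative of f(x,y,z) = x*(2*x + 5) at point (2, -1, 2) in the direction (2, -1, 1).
13*sqrt(6)/3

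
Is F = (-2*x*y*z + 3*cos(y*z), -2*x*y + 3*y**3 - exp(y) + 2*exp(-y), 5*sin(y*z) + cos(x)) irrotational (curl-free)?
No, ∇×F = (5*z*cos(y*z), -2*x*y - 3*y*sin(y*z) + sin(x), 2*x*z - 2*y + 3*z*sin(y*z))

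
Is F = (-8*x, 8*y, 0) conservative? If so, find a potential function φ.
Yes, F is conservative. φ = -4*x**2 + 4*y**2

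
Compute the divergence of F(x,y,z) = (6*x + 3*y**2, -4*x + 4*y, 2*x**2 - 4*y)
10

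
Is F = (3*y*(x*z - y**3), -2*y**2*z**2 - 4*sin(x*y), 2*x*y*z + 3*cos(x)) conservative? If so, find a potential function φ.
No, ∇×F = (2*z*(x + 2*y**2), 3*x*y - 2*y*z + 3*sin(x), -3*x*z + 12*y**3 - 4*y*cos(x*y)) ≠ 0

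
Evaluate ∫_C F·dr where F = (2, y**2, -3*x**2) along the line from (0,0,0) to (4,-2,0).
16/3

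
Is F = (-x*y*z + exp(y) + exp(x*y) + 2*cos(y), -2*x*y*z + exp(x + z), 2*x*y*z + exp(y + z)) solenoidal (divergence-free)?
No, ∇·F = 2*x*y - 2*x*z - y*z + y*exp(x*y) + exp(y + z)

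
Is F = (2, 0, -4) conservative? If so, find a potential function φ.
Yes, F is conservative. φ = 2*x - 4*z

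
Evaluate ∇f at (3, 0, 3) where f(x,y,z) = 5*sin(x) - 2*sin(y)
(5*cos(3), -2, 0)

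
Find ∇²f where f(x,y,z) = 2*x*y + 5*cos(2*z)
-20*cos(2*z)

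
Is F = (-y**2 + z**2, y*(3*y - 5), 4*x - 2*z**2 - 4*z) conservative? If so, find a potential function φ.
No, ∇×F = (0, 2*z - 4, 2*y) ≠ 0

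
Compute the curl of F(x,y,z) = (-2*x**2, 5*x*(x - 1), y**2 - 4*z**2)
(2*y, 0, 10*x - 5)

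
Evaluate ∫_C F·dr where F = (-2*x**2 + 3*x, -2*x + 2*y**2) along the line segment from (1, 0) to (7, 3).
-162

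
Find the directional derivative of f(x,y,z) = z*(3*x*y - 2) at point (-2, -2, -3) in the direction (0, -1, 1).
-4*sqrt(2)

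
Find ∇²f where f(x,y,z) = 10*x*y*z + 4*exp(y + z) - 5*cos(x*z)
5*x**2*cos(x*z) + 5*z**2*cos(x*z) + 8*exp(y + z)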